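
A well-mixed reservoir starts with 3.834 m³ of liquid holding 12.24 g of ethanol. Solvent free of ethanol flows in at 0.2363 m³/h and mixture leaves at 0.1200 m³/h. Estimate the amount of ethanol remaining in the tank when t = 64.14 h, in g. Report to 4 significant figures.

4.015 g

Total volume: dV/dt = Q_in − Q_out = 0.116300 m³/h, so V(t) = 3.834 + 0.116300 t and V(64.14) = 11.2935 m³.
Species balance (pure solvent in): dm/dt = −Q_out · m/V(t).
dm/m = −Q_out dt/(V₀ + 0.116300 t); integrating gives ln(m/m₀) = −(Q_out/(Q_in−Q_out)) ln(V/V₀).
m = m₀ (V₀/V)^(Q_out/(Q_in−Q_out)) = 12.24 × (3.834/11.2935)^(1.03181) = 4.01494 g.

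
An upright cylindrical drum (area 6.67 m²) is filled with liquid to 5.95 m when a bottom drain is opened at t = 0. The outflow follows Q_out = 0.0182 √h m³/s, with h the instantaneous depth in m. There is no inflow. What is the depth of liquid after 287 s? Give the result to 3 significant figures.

A dh/dt = −Q_out = −0.0182 √h.
This is separable: 2 d(√h)/dt = −0.0182/A, so √h = √h₀ − (0.0182/(2A)) t.
√h = √5.95 − 0.0182·287/(2·6.67) = 2.4393 − 0.39156 = 2.0477.
h = 2.0477² = 4.1931 m.

4.19 m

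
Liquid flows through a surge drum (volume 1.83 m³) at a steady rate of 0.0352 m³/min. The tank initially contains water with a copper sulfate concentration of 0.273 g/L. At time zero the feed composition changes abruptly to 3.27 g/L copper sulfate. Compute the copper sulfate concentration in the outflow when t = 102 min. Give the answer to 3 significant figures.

Mass balance on the solute (V constant): V dC/dt = Q(C_in − C).
So dC/dt = (C_in − C)/τ with τ = V/Q = 1.83/0.0352 = 51.989 min.
C approaches C_in exponentially: C(t) = C_in + (C₀ − C_in) e^(−t/τ).
C(102) = 3.27 + (0.273 − 3.27)·e^(−102/51.989) = 3.27 + (-2.9970)·0.14058 = 2.8487 g/L.

2.85 g/L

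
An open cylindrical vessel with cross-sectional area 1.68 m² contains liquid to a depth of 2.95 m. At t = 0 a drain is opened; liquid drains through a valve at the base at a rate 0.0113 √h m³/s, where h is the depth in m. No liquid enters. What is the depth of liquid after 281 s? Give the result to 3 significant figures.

0.597 m

Mass balance (ρ constant): A dh/dt = −0.0113 √h.
Separate and integrate: 2(√h − √h₀) = −(0.0113/A) t.
√h = √2.95 − 0.0113·281/(2·1.68) = 1.7176 − 0.94503 = 0.77253.
h = 0.77253² = 0.59680 m.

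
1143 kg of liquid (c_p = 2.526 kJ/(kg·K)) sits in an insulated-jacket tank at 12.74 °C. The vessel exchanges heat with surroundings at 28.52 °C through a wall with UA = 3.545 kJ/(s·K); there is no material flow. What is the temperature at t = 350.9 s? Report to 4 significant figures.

M c_p dT/dt = −UA(T − T_amb).
dT/dt = (T_ss − T)/τ with T_ss = T_amb = 28.5200 °C, τ = M c_p/UA = 1143·2.526/3.545 = 814.448 s.
T approaches T_ss exponentially: T(t) = T_ss + (T₀ − T_ss) e^(−t/τ).
T(350.9) = 28.5200 + (-15.7800)·0.649960 = 18.2636 °C.

18.26 °C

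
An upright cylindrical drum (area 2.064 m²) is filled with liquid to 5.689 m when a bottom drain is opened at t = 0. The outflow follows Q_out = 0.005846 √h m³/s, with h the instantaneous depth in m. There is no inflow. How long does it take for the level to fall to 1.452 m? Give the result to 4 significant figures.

A dh/dt = −Q_out = −0.005846 √h.
∫ h^(−1/2) dh = −(0.005846/A) ∫ dt, giving 2√h = 2√h₀ − (0.005846/A) t.
t = 2A(√h₀ − √h)/0.005846 = 2·2.064·(√5.689 − √1.452)/0.005846
  = 4.12800 × (2.38516 − 1.20499) / 0.005846 = 833.348 s.

833.3 s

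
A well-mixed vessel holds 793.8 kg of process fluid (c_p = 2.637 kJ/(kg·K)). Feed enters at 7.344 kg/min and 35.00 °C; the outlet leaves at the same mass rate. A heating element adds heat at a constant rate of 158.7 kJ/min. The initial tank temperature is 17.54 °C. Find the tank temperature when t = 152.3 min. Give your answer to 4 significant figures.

M c_p dT/dt = ṁ c_p (T_in − T) + Q̇.
τ = M/ṁ = 108.088 min; T_ss = T_in + Q̇/(ṁ c_p) = 35.00 + 158.7/(7.344·2.637) = 43.1947 °C.
Integrating: T(t) = T_ss + (T₀ − T_ss) e^(−t/τ).
T(152.3) = 43.1947 + (-25.6547)·e^(−152.3/108.088) = 43.1947 + (-25.6547)·0.244379 = 36.9252 °C.

36.93 °C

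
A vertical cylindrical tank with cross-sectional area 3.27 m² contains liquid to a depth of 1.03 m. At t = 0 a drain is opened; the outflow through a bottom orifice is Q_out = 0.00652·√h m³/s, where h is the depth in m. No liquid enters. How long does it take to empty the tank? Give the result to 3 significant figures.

1020 s

Accumulation of liquid (constant cross-section A): A dh/dt = −0.00652 √h.
∫ h^(−1/2) dh = −(0.00652/A) ∫ dt, giving 2√h = 2√h₀ − (0.00652/A) t.
Set h = 0: 2√h₀ = (0.00652/A) t_empty ⇒ t_empty = 2A√h₀/0.00652.
t_empty = 2·3.27·√1.03/0.00652 = 6.5400·1.0149/0.00652 = 1018.0 s.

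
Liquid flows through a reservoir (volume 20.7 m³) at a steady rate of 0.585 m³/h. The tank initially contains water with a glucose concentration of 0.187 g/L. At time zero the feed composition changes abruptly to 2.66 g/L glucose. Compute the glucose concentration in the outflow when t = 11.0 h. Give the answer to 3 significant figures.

Species balance on the tank: V dC/dt = Q(C_in − C).
Rewrite as dC/dt + C/τ = C_in/τ, τ = V/Q = 35.385 h.
Integrating: C(t) = C_in + (C₀ − C_in) e^(−t/τ).
C(11.0) = 2.66 + (0.187 − 2.66)·e^(−11.0/35.385) = 2.66 + (-2.4730)·0.73281 = 0.84776 g/L.

0.848 g/L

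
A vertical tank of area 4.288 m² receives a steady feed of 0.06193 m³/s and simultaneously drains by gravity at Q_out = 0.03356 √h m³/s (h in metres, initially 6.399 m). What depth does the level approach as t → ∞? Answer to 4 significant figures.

3.405 m

Level balance: A dh/dt = 0.06193 − 0.03356 √h. Setting dh/dt = 0:
Q_in = 0.03356 √h_ss ⇒ √h_ss = 0.06193/0.03356 = 1.84535.
h_ss = 1.84535² = 3.40532 m. (Since h₀ = 6.399 m > h_ss, the level will fall toward this value.)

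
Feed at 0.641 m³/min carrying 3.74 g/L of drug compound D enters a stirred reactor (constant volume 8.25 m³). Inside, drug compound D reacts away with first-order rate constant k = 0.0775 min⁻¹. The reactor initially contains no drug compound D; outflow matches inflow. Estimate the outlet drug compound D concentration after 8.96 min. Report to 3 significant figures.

1.41 g/L

V dC/dt = Q(C_in − C) − k V C.
dC/dt = (Q/V) C_in − (Q/V + k) C; effective rate a = Q/V + k = 0.077697 + 0.0775 = 0.15520 min⁻¹.
C_ss = Q C_in/(Q + kV) = 1.8724 g/L; C(t) = C_ss + (C₀ − C_ss) e^(−a t).
C(8.96) = 1.8724 + (-1.8724)·e^(−0.15520·8.96) = 1.8724 + (-1.8724)·0.24893 = 1.4063 g/L.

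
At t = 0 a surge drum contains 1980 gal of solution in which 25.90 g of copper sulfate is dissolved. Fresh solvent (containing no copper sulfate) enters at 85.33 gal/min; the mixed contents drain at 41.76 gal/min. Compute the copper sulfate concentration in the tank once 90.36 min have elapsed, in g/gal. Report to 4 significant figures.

Let m(t) be the amount of copper sulfate. Volume: V(t) = V₀ + (Q_in − Q_out) t = 1980 + 43.5700 t; V(90.36) = 5916.99 gal.
Solute balance: dm/dt = 0 − Q_out C = −Q_out m/V(t).
Separate: dm/m = −Q_out dt/V(t) ⇒ ln(m/m₀) = −(Q_out/(Q_in−Q_out)) ln(V/V₀).
m = m₀ (V₀/V)^(Q_out/(Q_in−Q_out)) = 25.90 × (1980/5916.99)^(0.958458) = 9.07016 g.
C = m/V = 9.07016/5916.99 = 0.00153290 g/gal.

0.001533 g/gal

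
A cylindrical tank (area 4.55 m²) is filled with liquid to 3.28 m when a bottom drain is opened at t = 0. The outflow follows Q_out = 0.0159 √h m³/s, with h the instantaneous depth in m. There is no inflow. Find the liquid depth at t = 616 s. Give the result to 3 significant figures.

0.540 m

With no inflow, A dh/dt = −0.0159 √h.
This is separable: 2 d(√h)/dt = −0.0159/A, so √h = √h₀ − (0.0159/(2A)) t.
√h = √3.28 − 0.0159·616/(2·4.55) = 1.8111 − 1.0763 = 0.73477.
h = 0.73477² = 0.53989 m.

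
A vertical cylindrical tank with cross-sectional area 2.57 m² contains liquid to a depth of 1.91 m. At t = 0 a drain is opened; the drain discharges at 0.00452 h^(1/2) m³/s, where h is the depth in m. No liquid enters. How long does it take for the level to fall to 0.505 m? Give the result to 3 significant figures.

With no inflow, A dh/dt = −0.00452 √h.
This is separable: 2 d(√h)/dt = −0.00452/A, so √h = √h₀ − (0.00452/(2A)) t.
t = 2A(√h₀ − √h)/0.00452 = 2·2.57·(√1.91 − √0.505)/0.00452
  = 5.1400 × (1.3820 − 0.71063) / 0.00452 = 763.49 s.

763 s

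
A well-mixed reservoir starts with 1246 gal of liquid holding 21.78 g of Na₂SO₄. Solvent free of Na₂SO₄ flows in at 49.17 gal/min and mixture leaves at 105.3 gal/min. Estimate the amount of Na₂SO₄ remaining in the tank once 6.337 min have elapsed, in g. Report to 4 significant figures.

Total volume: dV/dt = Q_in − Q_out = -56.1300 gal/min, so V(t) = 1246 − 56.1300 t and V(6.337) = 890.304 gal.
Species balance (pure solvent in): dm/dt = −Q_out · m/V(t).
Separate: dm/m = −Q_out dt/V(t) ⇒ ln(m/m₀) = −(Q_out/(Q_in−Q_out)) ln(V/V₀).
m = m₀ (V₀/V)^(Q_out/(Q_in−Q_out)) = 21.78 × (1246/890.304)^(-1.87600) = 11.5931 g.

11.59 g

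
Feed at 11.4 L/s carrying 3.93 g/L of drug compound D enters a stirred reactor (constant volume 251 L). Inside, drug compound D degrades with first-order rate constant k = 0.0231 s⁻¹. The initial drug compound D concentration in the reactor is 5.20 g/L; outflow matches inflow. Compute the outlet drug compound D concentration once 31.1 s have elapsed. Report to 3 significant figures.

Species balance: V dC/dt = Q C_in − Q C − k V C.
dC/dt = (Q/V) C_in − (Q/V + k) C; effective rate a = Q/V + k = 0.045418 + 0.0231 = 0.068518 s⁻¹.
C_ss = Q C_in/(Q + kV) = 2.6051 g/L; C(t) = C_ss + (C₀ − C_ss) e^(−a t).
C(31.1) = 2.6051 + (2.5949)·e^(−0.068518·31.1) = 2.6051 + (2.5949)·0.11873 = 2.9131 g/L.

2.91 g/L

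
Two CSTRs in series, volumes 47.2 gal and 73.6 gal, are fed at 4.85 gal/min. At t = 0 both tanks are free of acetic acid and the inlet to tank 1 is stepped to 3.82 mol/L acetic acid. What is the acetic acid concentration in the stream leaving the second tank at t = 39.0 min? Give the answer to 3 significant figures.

Species balance on tank i: dCᵢ/dt = (Cᵢ₋₁ − Cᵢ)/τᵢ with τᵢ = Vᵢ/Q.
τ₁ = 47.2/4.85 = 9.7320 min; τ₂ = 73.6/4.85 = 15.175 min.
Solving the cascade with C₁(0)=C₂(0)=0 gives C₂(t) = C_in[1 − (τ₁ e^(−t/τ₁) − τ₂ e^(−t/τ₂))/(τ₁ − τ₂)].
At t = 39.0: e^(−t/τ₁) = 0.018180, e^(−t/τ₂) = 0.076538.
C₂ = 3.82·[1 − (9.7320·0.018180 − 15.175·0.076538)/(-5.4433)] = 3.82·0.81913 = 3.1291 mol/L.

3.13 mol/L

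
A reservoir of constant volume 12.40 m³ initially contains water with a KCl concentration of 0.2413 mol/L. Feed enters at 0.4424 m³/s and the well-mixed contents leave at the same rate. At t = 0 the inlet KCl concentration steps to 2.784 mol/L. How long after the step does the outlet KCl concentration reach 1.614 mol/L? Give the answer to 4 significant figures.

21.76 s

Species balance: V dC/dt = Q(C_in − C) ⇒ τ = V/Q = 28.0289 s.
C(t) = C_in + (C₀ − C_in) e^(−t/τ). Set C = 1.614 and solve for t:
e^(−t/τ) = (C − C_in)/(C₀ − C_in) = (1.614 − 2.784)/(0.2413 − 2.784) = 0.460141
t = −τ ln(…) = 28.0289 × 0.776223 = 21.7567 s.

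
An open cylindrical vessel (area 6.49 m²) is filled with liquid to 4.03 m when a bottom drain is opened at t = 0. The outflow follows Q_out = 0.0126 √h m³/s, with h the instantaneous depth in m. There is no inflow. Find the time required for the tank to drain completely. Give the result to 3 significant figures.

Accumulation of liquid (constant cross-section A): A dh/dt = −0.0126 √h.
This is separable: 2 d(√h)/dt = −0.0126/A, so √h = √h₀ − (0.0126/(2A)) t.
Set h = 0: 2√h₀ = (0.0126/A) t_empty ⇒ t_empty = 2A√h₀/0.0126.
t_empty = 2·6.49·√4.03/0.0126 = 12.980·2.0075/0.0126 = 2068.0 s.

2070 s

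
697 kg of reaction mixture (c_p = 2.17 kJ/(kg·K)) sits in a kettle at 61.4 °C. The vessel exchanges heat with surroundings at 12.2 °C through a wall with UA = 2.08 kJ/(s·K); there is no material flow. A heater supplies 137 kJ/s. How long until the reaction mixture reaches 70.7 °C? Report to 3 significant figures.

594 s

M c_p dT/dt = −UA(T − T_amb) + Q̇.
τ = M c_p/UA = 727.16 s; T_ss = T_amb + Q̇/UA = 12.2 + 137/2.08 = 78.065 °C.
T(t) = T_ss + (T₀ − T_ss)e^(−t/τ); set T = 70.7:
t = −τ ln[(T − T_ss)/(T₀ − T_ss)] = −727.16 · ln(0.44196) = 593.76 s.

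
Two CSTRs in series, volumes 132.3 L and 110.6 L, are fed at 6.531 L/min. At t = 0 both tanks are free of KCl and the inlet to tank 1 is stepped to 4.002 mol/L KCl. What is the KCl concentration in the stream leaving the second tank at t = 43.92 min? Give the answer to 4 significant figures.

2.736 mol/L

Each tank obeys Vᵢ dCᵢ/dt = Q(Cᵢ₋₁ − Cᵢ), so τᵢ = Vᵢ/Q.
τ₁ = 132.3/6.531 = 20.2572 min; τ₂ = 110.6/6.531 = 16.9346 min.
Tank 1: C₁ = C_in(1 − e^(−t/τ₁)). Tank 2 (τ₁ ≠ τ₂): C₂ = C_in[1 − (τ₁ e^(−t/τ₁) − τ₂ e^(−t/τ₂))/(τ₁ − τ₂)].
At t = 43.92: e^(−t/τ₁) = 0.114393, e^(−t/τ₂) = 0.0747576.
C₂ = 4.002·[1 − (20.2572·0.114393 − 16.9346·0.0747576)/(3.32262)] = 4.002·0.683594 = 2.73574 mol/L.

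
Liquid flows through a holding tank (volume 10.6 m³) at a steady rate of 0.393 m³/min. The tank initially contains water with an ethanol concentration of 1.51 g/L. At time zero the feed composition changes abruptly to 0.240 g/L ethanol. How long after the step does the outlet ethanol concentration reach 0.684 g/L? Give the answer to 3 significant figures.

28.3 min

Unsteady species balance (constant V, well mixed): V dC/dt = Q(C_in − C), so τ = V/Q = 26.972 min.
C(t) = C_in + (C₀ − C_in) e^(−t/τ). Set C = 0.684 and solve for t:
e^(−t/τ) = (C − C_in)/(C₀ − C_in) = (0.684 − 0.240)/(1.51 − 0.240) = 0.34961
t = −τ ln(…) = 26.972 × 1.0509 = 28.346 min.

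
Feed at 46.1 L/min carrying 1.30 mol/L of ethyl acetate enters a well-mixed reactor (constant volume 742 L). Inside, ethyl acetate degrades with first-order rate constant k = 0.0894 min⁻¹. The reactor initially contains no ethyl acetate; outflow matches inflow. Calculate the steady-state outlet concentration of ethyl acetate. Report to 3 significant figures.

0.533 mol/L

V dC/dt = Q(C_in − C) − k V C.
At steady state: 0 = Q C_in − (Q + kV) C_ss, so C_ss = Q C_in/(Q + kV).
C_ss = 46.1·1.30/(46.1 + 0.0894·742) = 59.930/112.43 = 0.53302 mol/L.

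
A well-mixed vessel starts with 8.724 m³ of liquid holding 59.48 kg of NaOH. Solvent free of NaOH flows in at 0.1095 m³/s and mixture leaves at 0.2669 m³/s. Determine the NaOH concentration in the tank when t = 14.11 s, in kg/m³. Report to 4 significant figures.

Let m(t) be the amount of NaOH. Volume: V(t) = V₀ + (Q_in − Q_out) t = 8.724 − 0.157400 t; V(14.11) = 6.50309 m³.
Species balance (pure solvent in): dm/dt = −Q_out · m/V(t).
Separate: dm/m = −Q_out dt/V(t) ⇒ ln(m/m₀) = −(Q_out/(Q_in−Q_out)) ln(V/V₀).
m = m₀ (V₀/V)^(Q_out/(Q_in−Q_out)) = 59.48 × (8.724/6.50309)^(-1.69568) = 36.1417 kg.
C = m/V = 36.1417/6.50309 = 5.55762 kg/m³.

5.558 kg/m³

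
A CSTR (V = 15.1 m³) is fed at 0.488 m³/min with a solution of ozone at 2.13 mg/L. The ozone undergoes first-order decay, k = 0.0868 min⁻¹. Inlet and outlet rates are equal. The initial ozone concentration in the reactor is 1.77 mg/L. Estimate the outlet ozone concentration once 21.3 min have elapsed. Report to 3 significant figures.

0.672 mg/L

V dC/dt = Q(C_in − C) − k V C.
dC/dt = (Q/V) C_in − (Q/V + k) C; effective rate a = Q/V + k = 0.032318 + 0.0868 = 0.11912 min⁻¹.
C_ss = Q C_in/(Q + kV) = 0.57789 mg/L; C(t) = C_ss + (C₀ − C_ss) e^(−a t).
C(21.3) = 0.57789 + (1.1921)·e^(−0.11912·21.3) = 0.57789 + (1.1921)·0.079087 = 0.67217 mg/L.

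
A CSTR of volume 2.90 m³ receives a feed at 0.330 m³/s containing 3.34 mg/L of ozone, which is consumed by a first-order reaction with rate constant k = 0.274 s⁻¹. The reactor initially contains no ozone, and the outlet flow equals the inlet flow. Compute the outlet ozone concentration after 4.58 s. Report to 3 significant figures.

0.814 mg/L

V dC/dt = Q(C_in − C) − k V C.
This is linear with rate a = Q/V + k = 0.38779 s⁻¹.
C_ss = Q C_in/(Q + kV) = 0.98008 mg/L; C(t) = C_ss + (C₀ − C_ss) e^(−a t).
C(4.58) = 0.98008 + (-0.98008)·e^(−0.38779·4.58) = 0.98008 + (-0.98008)·0.16930 = 0.81416 mg/L.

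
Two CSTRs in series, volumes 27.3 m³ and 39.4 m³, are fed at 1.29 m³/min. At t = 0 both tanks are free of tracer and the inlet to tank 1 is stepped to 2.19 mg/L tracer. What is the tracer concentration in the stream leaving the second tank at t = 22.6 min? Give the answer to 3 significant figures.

Time constants: τᵢ = Vᵢ/Q for each well-mixed tank.
τ₁ = 27.3/1.29 = 21.163 min; τ₂ = 39.4/1.29 = 30.543 min.
Solving the cascade with C₁(0)=C₂(0)=0 gives C₂(t) = C_in[1 − (τ₁ e^(−t/τ₁) − τ₂ e^(−t/τ₂))/(τ₁ − τ₂)].
At t = 22.6: e^(−t/τ₁) = 0.34373, e^(−t/τ₂) = 0.47714.
C₂ = 2.19·[1 − (21.163·0.34373 − 30.543·0.47714)/(-9.3798)] = 2.19·0.22186 = 0.48587 mg/L.

0.486 mg/L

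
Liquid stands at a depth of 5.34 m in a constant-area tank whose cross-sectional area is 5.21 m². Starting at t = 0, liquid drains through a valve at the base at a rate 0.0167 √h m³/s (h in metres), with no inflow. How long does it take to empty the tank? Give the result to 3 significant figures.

1440 s

With no inflow, A dh/dt = −0.0167 √h.
Separate and integrate: 2(√h − √h₀) = −(0.0167/A) t.
Set h = 0: 2√h₀ = (0.0167/A) t_empty ⇒ t_empty = 2A√h₀/0.0167.
t_empty = 2·5.21·√5.34/0.0167 = 10.420·2.3108/0.0167 = 1441.9 s.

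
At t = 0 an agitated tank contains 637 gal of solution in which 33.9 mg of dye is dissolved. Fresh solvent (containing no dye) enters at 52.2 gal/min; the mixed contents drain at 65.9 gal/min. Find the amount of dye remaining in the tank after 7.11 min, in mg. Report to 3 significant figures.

15.3 mg

Total volume: dV/dt = Q_in − Q_out = -13.700 gal/min, so V(t) = 637 − 13.700 t and V(7.11) = 539.59 gal.
Solute balance: dm/dt = 0 − Q_out C = −Q_out m/V(t).
Separate: dm/m = −Q_out dt/V(t) ⇒ ln(m/m₀) = −(Q_out/(Q_in−Q_out)) ln(V/V₀).
m = m₀ (V₀/V)^(Q_out/(Q_in−Q_out)) = 33.9 × (637/539.59)^(-4.8102) = 15.259 mg.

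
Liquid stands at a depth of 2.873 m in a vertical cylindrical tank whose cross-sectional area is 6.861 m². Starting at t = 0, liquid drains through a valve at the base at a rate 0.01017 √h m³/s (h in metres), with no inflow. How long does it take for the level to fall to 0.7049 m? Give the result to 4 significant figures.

A dh/dt = −Q_out = −0.01017 √h.
∫ h^(−1/2) dh = −(0.01017/A) ∫ dt, giving 2√h = 2√h₀ − (0.01017/A) t.
t = 2A(√h₀ − √h)/0.01017 = 2·6.861·(√2.873 − √0.7049)/0.01017
  = 13.7220 × (1.69499 − 0.839583) / 0.01017 = 1154.17 s.

1154 s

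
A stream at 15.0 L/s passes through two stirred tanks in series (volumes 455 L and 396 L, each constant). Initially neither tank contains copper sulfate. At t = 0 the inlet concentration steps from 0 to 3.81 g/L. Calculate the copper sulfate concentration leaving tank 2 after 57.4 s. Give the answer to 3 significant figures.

2.29 g/L

Time constants: τᵢ = Vᵢ/Q for each well-mixed tank.
τ₁ = 455/15.0 = 30.333 s; τ₂ = 396/15.0 = 26.400 s.
Tank 1: C₁ = C_in(1 − e^(−t/τ₁)). Tank 2 (τ₁ ≠ τ₂): C₂ = C_in[1 − (τ₁ e^(−t/τ₁) − τ₂ e^(−t/τ₂))/(τ₁ − τ₂)].
At t = 57.4: e^(−t/τ₁) = 0.15072, e^(−t/τ₂) = 0.11369.
C₂ = 3.81·[1 − (30.333·0.15072 − 26.400·0.11369)/(3.9333)] = 3.81·0.60074 = 2.2888 g/L.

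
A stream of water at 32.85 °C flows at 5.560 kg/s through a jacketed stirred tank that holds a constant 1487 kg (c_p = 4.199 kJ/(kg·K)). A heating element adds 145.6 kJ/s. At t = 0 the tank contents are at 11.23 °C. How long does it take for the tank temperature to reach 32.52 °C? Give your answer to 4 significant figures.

Heat balance on the well-mixed liquid: M c_p dT/dt = ṁ c_p (T_in − T) + 145.6.
τ = M/ṁ = 267.446 s; T_ss = T_in + Q̇/(ṁ c_p) = 39.0865 °C.
T(t) = T_ss + (T₀ − T_ss) e^(−t/τ). Set T = 32.52:
e^(−t/τ) = (32.52 − 39.0865)/(11.23 − 39.0865) = 0.235726
t = −267.446 · ln(0.235726) = 386.482 s.

386.5 s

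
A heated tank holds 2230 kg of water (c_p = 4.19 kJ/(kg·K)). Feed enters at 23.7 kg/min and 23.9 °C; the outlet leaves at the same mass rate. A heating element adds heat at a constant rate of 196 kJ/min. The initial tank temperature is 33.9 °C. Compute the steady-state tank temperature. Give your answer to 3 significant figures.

25.9 °C

M c_p dT/dt = ṁ c_p (T_in − T) + Q̇.
At steady state dT/dt = 0 ⇒ T_ss = T_in + Q̇/(ṁ c_p) = 23.9 + 196/(23.7·4.19) = 25.874 °C.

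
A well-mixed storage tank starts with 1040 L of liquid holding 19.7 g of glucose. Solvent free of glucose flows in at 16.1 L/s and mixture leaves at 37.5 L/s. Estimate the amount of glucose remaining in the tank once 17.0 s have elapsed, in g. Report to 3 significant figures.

Total volume: dV/dt = Q_in − Q_out = -21.400 L/s, so V(t) = 1040 − 21.400 t and V(17.0) = 676.20 L.
No glucose enters, so dm/dt = −Q_out · (m/V).
Separate: dm/m = −Q_out dt/V(t) ⇒ ln(m/m₀) = −(Q_out/(Q_in−Q_out)) ln(V/V₀).
m = m₀ (V₀/V)^(Q_out/(Q_in−Q_out)) = 19.7 × (1040/676.20)^(-1.7523) = 9.2652 g.

9.27 g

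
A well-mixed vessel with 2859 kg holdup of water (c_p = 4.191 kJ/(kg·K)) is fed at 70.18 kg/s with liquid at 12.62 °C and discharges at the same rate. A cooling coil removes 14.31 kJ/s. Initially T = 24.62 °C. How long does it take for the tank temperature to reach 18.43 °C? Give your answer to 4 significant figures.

29.37 s

Energy balance: M c_p dT/dt = ṁ c_p (T_in − T) − 14.31.
τ = M/ṁ = 40.7381 s; T_ss = T_in − Q̇/(ṁ c_p) = 12.5713 °C.
T(t) = T_ss + (T₀ − T_ss) e^(−t/τ). Set T = 18.43:
e^(−t/τ) = (18.43 − 12.5713)/(24.62 − 12.5713) = 0.486250
t = −40.7381 · ln(0.486250) = 29.3735 s.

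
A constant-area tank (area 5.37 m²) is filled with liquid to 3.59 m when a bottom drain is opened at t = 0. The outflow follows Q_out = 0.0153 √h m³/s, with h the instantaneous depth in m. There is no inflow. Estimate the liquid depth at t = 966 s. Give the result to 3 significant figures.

0.269 m

With no inflow, A dh/dt = −0.0153 √h.
Separate and integrate: 2(√h − √h₀) = −(0.0153/A) t.
√h = √3.59 − 0.0153·966/(2·5.37) = 1.8947 − 1.3761 = 0.51858.
h = 0.51858² = 0.26893 m.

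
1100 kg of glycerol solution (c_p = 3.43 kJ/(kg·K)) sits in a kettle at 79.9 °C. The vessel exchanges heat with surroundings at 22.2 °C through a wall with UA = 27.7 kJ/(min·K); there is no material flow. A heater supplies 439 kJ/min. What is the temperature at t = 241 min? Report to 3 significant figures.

Unsteady energy balance on the tank contents: M c_p dT/dt = −UA(T − T_amb) + Q̇.
dT/dt = (T_ss − T)/τ with T_ss = T_amb + Q̇/UA = 22.2 + 439/27.7 = 38.048 °C, τ = M c_p/UA = 1100·3.43/27.7 = 136.21 min.
This is linear first-order; T(t) = T_ss + (T₀ − T_ss) e^(−t/τ).
T(241) = 38.048 + (41.852)·0.17045 = 45.182 °C.

45.2 °C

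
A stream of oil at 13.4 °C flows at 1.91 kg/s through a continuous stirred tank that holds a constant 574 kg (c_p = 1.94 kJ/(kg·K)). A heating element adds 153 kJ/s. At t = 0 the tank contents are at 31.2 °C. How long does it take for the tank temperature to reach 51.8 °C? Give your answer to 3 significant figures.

Energy balance: M c_p dT/dt = ṁ c_p (T_in − T) + 153.
τ = M/ṁ = 300.52 s; T_ss = T_in + Q̇/(ṁ c_p) = 54.691 °C.
T(t) = T_ss + (T₀ − T_ss) e^(−t/τ). Set T = 51.8:
e^(−t/τ) = (51.8 − 54.691)/(31.2 − 54.691) = 0.12307
t = −300.52 · ln(0.12307) = 629.59 s.

630 s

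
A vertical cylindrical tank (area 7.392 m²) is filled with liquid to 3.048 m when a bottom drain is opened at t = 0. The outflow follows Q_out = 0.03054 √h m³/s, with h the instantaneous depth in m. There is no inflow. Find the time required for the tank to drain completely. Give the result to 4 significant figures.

845.1 s

With no inflow, A dh/dt = −0.03054 √h.
This is separable: 2 d(√h)/dt = −0.03054/A, so √h = √h₀ − (0.03054/(2A)) t.
Set h = 0: 2√h₀ = (0.03054/A) t_empty ⇒ t_empty = 2A√h₀/0.03054.
t_empty = 2·7.392·√3.048/0.03054 = 14.7840·1.74585/0.03054 = 845.143 s.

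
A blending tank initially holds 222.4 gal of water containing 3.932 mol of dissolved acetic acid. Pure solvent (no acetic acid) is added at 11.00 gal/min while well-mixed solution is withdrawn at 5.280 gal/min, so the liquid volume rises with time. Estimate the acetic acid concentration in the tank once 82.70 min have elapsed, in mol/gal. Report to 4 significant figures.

Total volume: dV/dt = Q_in − Q_out = 5.72000 gal/min, so V(t) = 222.4 + 5.72000 t and V(82.70) = 695.444 gal.
No acetic acid enters, so dm/dt = −Q_out · (m/V).
dm/m = −Q_out dt/(V₀ + 5.72000 t); integrating gives ln(m/m₀) = −(Q_out/(Q_in−Q_out)) ln(V/V₀).
m = m₀ (V₀/V)^(Q_out/(Q_in−Q_out)) = 3.932 × (222.4/695.444)^(0.923077) = 1.37269 mol.
C = m/V = 1.37269/695.444 = 0.00197383 mol/gal.

0.001974 mol/gal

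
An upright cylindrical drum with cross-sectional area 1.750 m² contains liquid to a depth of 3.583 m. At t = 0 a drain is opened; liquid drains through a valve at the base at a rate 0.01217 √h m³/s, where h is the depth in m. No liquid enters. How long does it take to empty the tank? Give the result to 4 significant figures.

A dh/dt = −Q_out = −0.01217 √h.
Separate and integrate: 2(√h − √h₀) = −(0.01217/A) t.
Tank is empty when √h = 0: t_empty = 2A√h₀/0.01217.
t_empty = 2·1.750·√3.583/0.01217 = 3.50000·1.89288/0.01217 = 544.378 s.

544.4 s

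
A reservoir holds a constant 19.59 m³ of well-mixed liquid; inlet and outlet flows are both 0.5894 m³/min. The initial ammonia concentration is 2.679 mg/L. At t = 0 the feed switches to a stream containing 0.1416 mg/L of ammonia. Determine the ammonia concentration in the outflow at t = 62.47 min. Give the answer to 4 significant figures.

Accumulation = in − out for the solute gives V dC/dt = Q(C_in − C).
Time constant τ = V/Q = 19.59/0.5894 = 33.2372 min.
C approaches C_in exponentially: C(t) = C_in + (C₀ − C_in) e^(−t/τ).
C(62.47) = 0.1416 + (2.679 − 0.1416)·e^(−62.47/33.2372) = 0.1416 + (2.53740)·0.152663 = 0.528968 mg/L.

0.5290 mg/L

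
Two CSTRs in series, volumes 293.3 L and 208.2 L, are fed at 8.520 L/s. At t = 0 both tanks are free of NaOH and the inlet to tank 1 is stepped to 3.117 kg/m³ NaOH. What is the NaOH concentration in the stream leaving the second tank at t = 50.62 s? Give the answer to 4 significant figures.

Each tank obeys Vᵢ dCᵢ/dt = Q(Cᵢ₋₁ − Cᵢ), so τᵢ = Vᵢ/Q.
τ₁ = 293.3/8.520 = 34.4249 s; τ₂ = 208.2/8.520 = 24.4366 s.
Solving the cascade with C₁(0)=C₂(0)=0 gives C₂(t) = C_in[1 − (τ₁ e^(−t/τ₁) − τ₂ e^(−t/τ₂))/(τ₁ − τ₂)].
At t = 50.62: e^(−t/τ₁) = 0.229823, e^(−t/τ₂) = 0.125999.
C₂ = 3.117·[1 − (34.4249·0.229823 − 24.4366·0.125999)/(9.98826)] = 3.117·0.516170 = 1.60890 kg/m³.

1.609 kg/m³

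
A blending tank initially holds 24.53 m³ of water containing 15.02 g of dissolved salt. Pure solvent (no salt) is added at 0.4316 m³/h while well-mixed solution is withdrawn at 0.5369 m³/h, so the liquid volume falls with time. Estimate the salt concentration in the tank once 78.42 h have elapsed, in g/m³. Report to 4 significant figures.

0.1139 g/m³

Let m(t) be the amount of salt. Volume: V(t) = V₀ + (Q_in − Q_out) t = 24.53 − 0.105300 t; V(78.42) = 16.2724 m³.
No salt enters, so dm/dt = −Q_out · (m/V).
Separate: dm/m = −Q_out dt/V(t) ⇒ ln(m/m₀) = −(Q_out/(Q_in−Q_out)) ln(V/V₀).
m = m₀ (V₀/V)^(Q_out/(Q_in−Q_out)) = 15.02 × (24.53/16.2724)^(-5.09877) = 1.85282 g.
C = m/V = 1.85282/16.2724 = 0.113863 g/m³.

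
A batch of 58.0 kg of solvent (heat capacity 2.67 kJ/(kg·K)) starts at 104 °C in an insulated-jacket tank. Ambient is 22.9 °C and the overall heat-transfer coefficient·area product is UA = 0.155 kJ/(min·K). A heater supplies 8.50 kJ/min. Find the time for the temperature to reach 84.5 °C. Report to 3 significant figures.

1360 min

Lumped-capacitance energy balance: M c_p dT/dt = UA(T_amb − T) + Q̇.
τ = M c_p/UA = 999.10 min; T_ss = T_amb + Q̇/UA = 22.9 + 8.50/0.155 = 77.739 °C.
T(t) = T_ss + (T₀ − T_ss)e^(−t/τ); set T = 84.5:
t = −τ ln[(T − T_ss)/(T₀ − T_ss)] = −999.10 · ln(0.25746) = 1355.7 min.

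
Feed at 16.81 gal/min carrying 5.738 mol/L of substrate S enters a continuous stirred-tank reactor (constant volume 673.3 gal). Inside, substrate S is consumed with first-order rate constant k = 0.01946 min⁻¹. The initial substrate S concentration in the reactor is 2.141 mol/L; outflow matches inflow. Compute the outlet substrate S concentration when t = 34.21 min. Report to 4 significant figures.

2.988 mol/L

Accumulation = in − out − consumed: V dC/dt = Q C_in − Q C − k V C.
dC/dt = (Q/V) C_in − (Q/V + k) C; effective rate a = Q/V + k = 0.0249666 + 0.01946 = 0.0444266 min⁻¹.
C_ss = Q C_in/(Q + kV) = 3.22461 mol/L; C(t) = C_ss + (C₀ − C_ss) e^(−a t).
C(34.21) = 3.22461 + (-1.08361)·e^(−0.0444266·34.21) = 3.22461 + (-1.08361)·0.218748 = 2.98757 mol/L.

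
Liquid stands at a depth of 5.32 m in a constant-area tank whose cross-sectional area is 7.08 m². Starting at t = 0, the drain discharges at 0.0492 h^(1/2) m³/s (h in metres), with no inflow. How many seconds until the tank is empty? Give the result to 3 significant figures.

With no inflow, A dh/dt = −0.0492 √h.
Separate and integrate: 2(√h − √h₀) = −(0.0492/A) t.
Tank is empty when √h = 0: t_empty = 2A√h₀/0.0492.
t_empty = 2·7.08·√5.32/0.0492 = 14.160·2.3065/0.0492 = 663.83 s.

664 s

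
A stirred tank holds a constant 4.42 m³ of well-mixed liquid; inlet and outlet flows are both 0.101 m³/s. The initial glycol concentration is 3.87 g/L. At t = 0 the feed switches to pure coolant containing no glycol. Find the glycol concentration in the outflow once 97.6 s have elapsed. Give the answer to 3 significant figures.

0.416 g/L

Unsteady species balance (constant V, well mixed): V dC/dt = Q(C_in − C).
So dC/dt = (C_in − C)/τ with τ = V/Q = 4.42/0.101 = 43.762 s.
Solution: C(t) = C_in + (C₀ − C_in) e^(−t/τ).
C(97.6) = 0 + (3.87 − 0)·e^(−97.6/43.762) = 0 + (3.8700)·0.10750 = 0.41604 g/L.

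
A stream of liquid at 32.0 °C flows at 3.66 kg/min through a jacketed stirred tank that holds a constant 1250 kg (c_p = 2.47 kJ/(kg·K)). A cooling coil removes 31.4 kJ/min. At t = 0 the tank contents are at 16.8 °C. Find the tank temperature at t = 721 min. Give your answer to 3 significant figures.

27.1 °C

Heat balance on the well-mixed liquid: M c_p dT/dt = ṁ c_p (T_in − T) − 31.4.
Rearrange: dT/dt = (T_ss − T)/τ with τ = M/ṁ = 341.53 min and T_ss = T_in − Q̇/(ṁ c_p) = 28.527 °C.
Solution: T(t) = T_ss + (T₀ − T_ss) e^(−t/τ).
T(721) = 28.527 + (-11.727)·e^(−721/341.53) = 28.527 + (-11.727)·0.12111 = 27.106 °C.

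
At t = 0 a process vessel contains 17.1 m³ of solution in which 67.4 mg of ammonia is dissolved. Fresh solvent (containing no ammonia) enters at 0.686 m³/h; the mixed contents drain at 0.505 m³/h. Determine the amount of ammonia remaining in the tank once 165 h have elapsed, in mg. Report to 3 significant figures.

Total volume: dV/dt = Q_in − Q_out = 0.18100 m³/h, so V(t) = 17.1 + 0.18100 t and V(165) = 46.965 m³.
Solute balance: dm/dt = 0 − Q_out C = −Q_out m/V(t).
dm/m = −Q_out dt/(V₀ + 0.18100 t); integrating gives ln(m/m₀) = −(Q_out/(Q_in−Q_out)) ln(V/V₀).
m = m₀ (V₀/V)^(Q_out/(Q_in−Q_out)) = 67.4 × (17.1/46.965)^(2.7901) = 4.0220 mg.

4.02 mg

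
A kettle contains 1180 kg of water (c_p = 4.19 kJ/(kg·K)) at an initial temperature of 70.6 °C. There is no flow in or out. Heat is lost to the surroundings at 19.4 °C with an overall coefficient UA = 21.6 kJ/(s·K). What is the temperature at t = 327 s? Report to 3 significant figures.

31.7 °C

M c_p dT/dt = −UA(T − T_amb).
dT/dt = (T_ss − T)/τ with T_ss = T_amb = 19.400 °C, τ = M c_p/UA = 1180·4.19/21.6 = 228.90 s.
Solution: T(t) = T_ss + (T₀ − T_ss) e^(−t/τ).
T(327) = 19.400 + (51.200)·0.23965 = 31.670 °C.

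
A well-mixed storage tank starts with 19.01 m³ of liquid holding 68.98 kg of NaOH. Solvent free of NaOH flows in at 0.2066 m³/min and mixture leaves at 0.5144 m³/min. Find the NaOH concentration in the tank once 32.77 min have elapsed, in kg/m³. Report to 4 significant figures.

2.184 kg/m³

Let m(t) be the amount of NaOH. Volume: V(t) = V₀ + (Q_in − Q_out) t = 19.01 − 0.307800 t; V(32.77) = 8.92339 m³.
Species balance (pure solvent in): dm/dt = −Q_out · m/V(t).
Separate: dm/m = −Q_out dt/V(t) ⇒ ln(m/m₀) = −(Q_out/(Q_in−Q_out)) ln(V/V₀).
m = m₀ (V₀/V)^(Q_out/(Q_in−Q_out)) = 68.98 × (19.01/8.92339)^(-1.67122) = 19.4899 kg.
C = m/V = 19.4899/8.92339 = 2.18413 kg/m³.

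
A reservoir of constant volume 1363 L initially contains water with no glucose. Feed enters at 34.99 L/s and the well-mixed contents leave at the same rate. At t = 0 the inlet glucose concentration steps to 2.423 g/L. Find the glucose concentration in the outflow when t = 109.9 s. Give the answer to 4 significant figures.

Species balance on the tank: V dC/dt = Q(C_in − C).
So dC/dt = (C_in − C)/τ with τ = V/Q = 1363/34.99 = 38.9540 s.
Integrating: C(t) = C_in + (C₀ − C_in) e^(−t/τ).
C(109.9) = 2.423 + (0 − 2.423)·e^(−109.9/38.9540) = 2.423 + (-2.42300)·0.0595299 = 2.27876 g/L.

2.279 g/L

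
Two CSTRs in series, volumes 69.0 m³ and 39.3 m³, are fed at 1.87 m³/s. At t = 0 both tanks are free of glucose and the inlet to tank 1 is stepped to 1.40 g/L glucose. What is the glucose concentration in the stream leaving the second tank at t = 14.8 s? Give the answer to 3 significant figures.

0.138 g/L

Species balance on tank i: dCᵢ/dt = (Cᵢ₋₁ − Cᵢ)/τᵢ with τᵢ = Vᵢ/Q.
τ₁ = 69.0/1.87 = 36.898 s; τ₂ = 39.3/1.87 = 21.016 s.
Tank 1: C₁ = C_in(1 − e^(−t/τ₁)). Tank 2 (τ₁ ≠ τ₂): C₂ = C_in[1 − (τ₁ e^(−t/τ₁) − τ₂ e^(−t/τ₂))/(τ₁ − τ₂)].
At t = 14.8: e^(−t/τ₁) = 0.66958, e^(−t/τ₂) = 0.49449.
C₂ = 1.40·[1 − (36.898·0.66958 − 21.016·0.49449)/(15.882)] = 1.40·0.098733 = 0.13823 g/L.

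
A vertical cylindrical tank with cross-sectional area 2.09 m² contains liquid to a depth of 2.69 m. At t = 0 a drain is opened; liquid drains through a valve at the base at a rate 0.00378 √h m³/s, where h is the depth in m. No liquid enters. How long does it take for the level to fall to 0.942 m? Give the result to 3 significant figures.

740 s

Accumulation of liquid (constant cross-section A): A dh/dt = −0.00378 √h.
Separate and integrate: 2(√h − √h₀) = −(0.00378/A) t.
t = 2A(√h₀ − √h)/0.00378 = 2·2.09·(√2.69 − √0.942)/0.00378
  = 4.1800 × (1.6401 − 0.97057) / 0.00378 = 740.41 s.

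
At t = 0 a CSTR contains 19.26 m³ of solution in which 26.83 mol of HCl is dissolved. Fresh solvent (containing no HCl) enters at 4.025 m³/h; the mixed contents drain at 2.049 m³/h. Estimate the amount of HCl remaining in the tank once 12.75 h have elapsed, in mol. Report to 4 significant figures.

Let m(t) be the amount of HCl. Volume: V(t) = V₀ + (Q_in − Q_out) t = 19.26 + 1.97600 t; V(12.75) = 44.4540 m³.
Species balance (pure solvent in): dm/dt = −Q_out · m/V(t).
dm/m = −Q_out dt/(V₀ + 1.97600 t); integrating gives ln(m/m₀) = −(Q_out/(Q_in−Q_out)) ln(V/V₀).
m = m₀ (V₀/V)^(Q_out/(Q_in−Q_out)) = 26.83 × (19.26/44.4540)^(1.03694) = 11.2706 mol.

11.27 mol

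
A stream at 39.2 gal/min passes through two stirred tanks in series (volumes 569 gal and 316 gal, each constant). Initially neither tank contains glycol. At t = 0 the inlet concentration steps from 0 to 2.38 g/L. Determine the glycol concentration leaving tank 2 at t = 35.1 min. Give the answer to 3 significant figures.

1.94 g/L

Species balance on tank i: dCᵢ/dt = (Cᵢ₋₁ − Cᵢ)/τᵢ with τᵢ = Vᵢ/Q.
τ₁ = 569/39.2 = 14.515 min; τ₂ = 316/39.2 = 8.0612 min.
Tank 1: C₁ = C_in(1 − e^(−t/τ₁)). Tank 2 (τ₁ ≠ τ₂): C₂ = C_in[1 − (τ₁ e^(−t/τ₁) − τ₂ e^(−t/τ₂))/(τ₁ − τ₂)].
At t = 35.1: e^(−t/τ₁) = 0.089087, e^(−t/τ₂) = 0.012853.
C₂ = 2.38·[1 − (14.515·0.089087 − 8.0612·0.012853)/(6.4541)] = 2.38·0.81569 = 1.9414 g/L.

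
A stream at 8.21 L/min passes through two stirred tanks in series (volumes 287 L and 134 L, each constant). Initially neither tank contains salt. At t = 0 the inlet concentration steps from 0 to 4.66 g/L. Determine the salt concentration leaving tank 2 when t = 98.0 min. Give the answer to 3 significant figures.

4.14 g/L

Time constants: τᵢ = Vᵢ/Q for each well-mixed tank.
τ₁ = 287/8.21 = 34.957 min; τ₂ = 134/8.21 = 16.322 min.
Tank 1: C₁ = C_in(1 − e^(−t/τ₁)). Tank 2 (τ₁ ≠ τ₂): C₂ = C_in[1 − (τ₁ e^(−t/τ₁) − τ₂ e^(−t/τ₂))/(τ₁ − τ₂)].
At t = 98.0: e^(−t/τ₁) = 0.060603, e^(−t/τ₂) = 0.0024680.
C₂ = 4.66·[1 − (34.957·0.060603 − 16.322·0.0024680)/(18.636)] = 4.66·0.88848 = 4.1403 g/L.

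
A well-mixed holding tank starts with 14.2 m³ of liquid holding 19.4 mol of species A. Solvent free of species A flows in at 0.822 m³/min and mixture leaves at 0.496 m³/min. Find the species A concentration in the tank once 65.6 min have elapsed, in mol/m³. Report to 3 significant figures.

Total volume: dV/dt = Q_in − Q_out = 0.32600 m³/min, so V(t) = 14.2 + 0.32600 t and V(65.6) = 35.586 m³.
Solute balance: dm/dt = 0 − Q_out C = −Q_out m/V(t).
dm/m = −Q_out dt/(V₀ + 0.32600 t); integrating gives ln(m/m₀) = −(Q_out/(Q_in−Q_out)) ln(V/V₀).
m = m₀ (V₀/V)^(Q_out/(Q_in−Q_out)) = 19.4 × (14.2/35.586)^(1.5215) = 4.7946 mol.
C = m/V = 4.7946/35.586 = 0.13474 mol/m³.

0.135 mol/m³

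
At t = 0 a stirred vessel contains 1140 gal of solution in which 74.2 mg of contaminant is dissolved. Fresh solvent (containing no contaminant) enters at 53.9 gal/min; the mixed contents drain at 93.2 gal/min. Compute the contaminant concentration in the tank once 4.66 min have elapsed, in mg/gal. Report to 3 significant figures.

0.0512 mg/gal

Total volume: dV/dt = Q_in − Q_out = -39.300 gal/min, so V(t) = 1140 − 39.300 t and V(4.66) = 956.86 gal.
Species balance (pure solvent in): dm/dt = −Q_out · m/V(t).
dm/m = −Q_out dt/(V₀ − 39.300 t); integrating gives ln(m/m₀) = −(Q_out/(Q_in−Q_out)) ln(V/V₀).
m = m₀ (V₀/V)^(Q_out/(Q_in−Q_out)) = 74.2 × (1140/956.86)^(-2.3715) = 48.982 mg.
C = m/V = 48.982/956.86 = 0.051190 mg/gal.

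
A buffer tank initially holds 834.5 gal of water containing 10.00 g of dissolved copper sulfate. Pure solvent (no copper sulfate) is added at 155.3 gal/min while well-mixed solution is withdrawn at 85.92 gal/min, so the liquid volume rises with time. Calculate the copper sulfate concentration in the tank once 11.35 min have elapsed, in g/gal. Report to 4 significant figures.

Total volume: dV/dt = Q_in − Q_out = 69.3800 gal/min, so V(t) = 834.5 + 69.3800 t and V(11.35) = 1621.96 gal.
Species balance (pure solvent in): dm/dt = −Q_out · m/V(t).
Separate: dm/m = −Q_out dt/V(t) ⇒ ln(m/m₀) = −(Q_out/(Q_in−Q_out)) ln(V/V₀).
m = m₀ (V₀/V)^(Q_out/(Q_in−Q_out)) = 10.00 × (834.5/1621.96)^(1.23840) = 4.39117 g.
C = m/V = 4.39117/1621.96 = 0.00270732 g/gal.

0.002707 g/gal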